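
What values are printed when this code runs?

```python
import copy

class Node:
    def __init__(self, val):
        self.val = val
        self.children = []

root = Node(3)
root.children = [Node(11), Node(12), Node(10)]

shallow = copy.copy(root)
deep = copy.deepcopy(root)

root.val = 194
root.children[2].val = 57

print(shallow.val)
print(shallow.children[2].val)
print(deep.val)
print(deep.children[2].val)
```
3
57
3
10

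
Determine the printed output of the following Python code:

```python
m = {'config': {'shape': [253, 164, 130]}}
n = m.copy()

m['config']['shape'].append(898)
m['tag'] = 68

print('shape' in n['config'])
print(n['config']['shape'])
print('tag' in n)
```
True
[253, 164, 130, 898]
False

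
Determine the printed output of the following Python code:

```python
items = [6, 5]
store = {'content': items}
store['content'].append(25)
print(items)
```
[6, 5, 25]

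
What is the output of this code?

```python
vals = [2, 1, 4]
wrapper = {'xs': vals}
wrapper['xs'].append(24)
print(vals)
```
[2, 1, 4, 24]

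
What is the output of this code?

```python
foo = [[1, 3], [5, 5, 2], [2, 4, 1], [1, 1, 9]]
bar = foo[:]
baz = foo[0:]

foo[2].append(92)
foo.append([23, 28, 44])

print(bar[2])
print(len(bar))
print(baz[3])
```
[2, 4, 1, 92]
4
[1, 1, 9]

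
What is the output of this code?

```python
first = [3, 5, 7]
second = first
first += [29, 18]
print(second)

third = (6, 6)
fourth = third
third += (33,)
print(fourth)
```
[3, 5, 7, 29, 18]
(6, 6)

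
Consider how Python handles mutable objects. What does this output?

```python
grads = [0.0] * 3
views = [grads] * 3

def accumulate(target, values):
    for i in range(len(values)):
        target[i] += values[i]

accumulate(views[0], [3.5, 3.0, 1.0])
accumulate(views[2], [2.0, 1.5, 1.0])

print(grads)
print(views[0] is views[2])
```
[5.5, 4.5, 2.0]
True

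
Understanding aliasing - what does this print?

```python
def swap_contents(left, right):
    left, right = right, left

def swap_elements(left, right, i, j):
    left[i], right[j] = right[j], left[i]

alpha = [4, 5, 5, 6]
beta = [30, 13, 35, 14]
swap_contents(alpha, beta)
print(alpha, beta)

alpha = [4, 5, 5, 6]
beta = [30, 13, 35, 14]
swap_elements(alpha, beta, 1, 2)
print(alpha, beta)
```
[4, 5, 5, 6] [30, 13, 35, 14]
[4, 35, 5, 6] [30, 13, 5, 14]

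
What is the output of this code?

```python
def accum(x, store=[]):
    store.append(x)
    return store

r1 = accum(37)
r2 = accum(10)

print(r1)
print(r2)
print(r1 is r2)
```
[37, 10]
[37, 10]
True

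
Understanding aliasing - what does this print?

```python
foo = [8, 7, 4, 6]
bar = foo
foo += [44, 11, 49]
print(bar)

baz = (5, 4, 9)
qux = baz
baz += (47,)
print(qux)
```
[8, 7, 4, 6, 44, 11, 49]
(5, 4, 9)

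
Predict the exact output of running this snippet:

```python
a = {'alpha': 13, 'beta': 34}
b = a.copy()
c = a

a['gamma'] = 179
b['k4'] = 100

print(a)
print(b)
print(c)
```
{'alpha': 13, 'beta': 34, 'gamma': 179}
{'alpha': 13, 'beta': 34, 'k4': 100}
{'alpha': 13, 'beta': 34, 'gamma': 179}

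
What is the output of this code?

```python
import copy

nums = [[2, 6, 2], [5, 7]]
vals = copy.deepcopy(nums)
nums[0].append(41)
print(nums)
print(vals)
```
[[2, 6, 2, 41], [5, 7]]
[[2, 6, 2], [5, 7]]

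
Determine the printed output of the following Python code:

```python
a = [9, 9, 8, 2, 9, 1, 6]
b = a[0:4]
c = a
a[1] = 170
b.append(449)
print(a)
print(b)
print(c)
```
[9, 170, 8, 2, 9, 1, 6]
[9, 9, 8, 2, 449]
[9, 170, 8, 2, 9, 1, 6]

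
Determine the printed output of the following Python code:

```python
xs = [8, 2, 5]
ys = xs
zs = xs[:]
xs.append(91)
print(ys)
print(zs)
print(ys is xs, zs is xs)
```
[8, 2, 5, 91]
[8, 2, 5]
True False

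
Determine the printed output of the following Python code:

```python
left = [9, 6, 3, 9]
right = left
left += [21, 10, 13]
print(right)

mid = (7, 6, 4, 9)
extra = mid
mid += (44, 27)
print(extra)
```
[9, 6, 3, 9, 21, 10, 13]
(7, 6, 4, 9)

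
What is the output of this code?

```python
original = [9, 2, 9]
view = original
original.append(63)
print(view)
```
[9, 2, 9, 63]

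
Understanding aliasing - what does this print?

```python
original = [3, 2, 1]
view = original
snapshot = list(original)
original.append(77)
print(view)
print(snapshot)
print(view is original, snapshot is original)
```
[3, 2, 1, 77]
[3, 2, 1]
True False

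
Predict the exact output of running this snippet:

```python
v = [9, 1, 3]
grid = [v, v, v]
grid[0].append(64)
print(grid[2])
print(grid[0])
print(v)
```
[9, 1, 3, 64]
[9, 1, 3, 64]
[9, 1, 3, 64]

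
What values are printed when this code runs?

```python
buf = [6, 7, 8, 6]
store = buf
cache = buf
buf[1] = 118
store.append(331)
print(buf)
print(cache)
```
[6, 118, 8, 6, 331]
[6, 118, 8, 6, 331]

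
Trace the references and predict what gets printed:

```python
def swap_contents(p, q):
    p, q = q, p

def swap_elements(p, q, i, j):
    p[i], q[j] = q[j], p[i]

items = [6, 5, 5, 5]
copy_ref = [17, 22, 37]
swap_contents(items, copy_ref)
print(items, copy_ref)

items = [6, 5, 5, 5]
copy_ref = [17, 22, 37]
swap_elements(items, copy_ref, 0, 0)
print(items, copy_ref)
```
[6, 5, 5, 5] [17, 22, 37]
[17, 5, 5, 5] [6, 22, 37]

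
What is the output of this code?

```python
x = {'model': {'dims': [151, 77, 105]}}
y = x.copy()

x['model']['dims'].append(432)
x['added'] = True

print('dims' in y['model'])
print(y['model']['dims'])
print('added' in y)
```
True
[151, 77, 105, 432]
False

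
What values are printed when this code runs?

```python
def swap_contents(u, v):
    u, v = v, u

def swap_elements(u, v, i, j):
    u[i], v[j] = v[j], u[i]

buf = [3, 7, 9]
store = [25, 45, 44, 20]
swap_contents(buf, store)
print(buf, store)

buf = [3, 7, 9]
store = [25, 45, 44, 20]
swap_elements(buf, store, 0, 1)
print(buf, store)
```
[3, 7, 9] [25, 45, 44, 20]
[45, 7, 9] [25, 3, 44, 20]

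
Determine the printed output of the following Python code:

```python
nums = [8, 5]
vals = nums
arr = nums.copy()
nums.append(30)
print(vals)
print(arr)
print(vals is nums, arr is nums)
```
[8, 5, 30]
[8, 5]
True False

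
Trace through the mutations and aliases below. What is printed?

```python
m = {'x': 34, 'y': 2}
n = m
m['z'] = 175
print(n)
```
{'x': 34, 'y': 2, 'z': 175}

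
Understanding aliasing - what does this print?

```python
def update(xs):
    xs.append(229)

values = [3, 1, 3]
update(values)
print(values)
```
[3, 1, 3, 229]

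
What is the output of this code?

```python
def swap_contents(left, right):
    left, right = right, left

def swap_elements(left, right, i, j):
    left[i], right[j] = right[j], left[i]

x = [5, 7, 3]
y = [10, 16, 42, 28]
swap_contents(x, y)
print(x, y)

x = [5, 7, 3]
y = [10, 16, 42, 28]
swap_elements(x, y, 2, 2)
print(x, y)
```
[5, 7, 3] [10, 16, 42, 28]
[5, 7, 42] [10, 16, 3, 28]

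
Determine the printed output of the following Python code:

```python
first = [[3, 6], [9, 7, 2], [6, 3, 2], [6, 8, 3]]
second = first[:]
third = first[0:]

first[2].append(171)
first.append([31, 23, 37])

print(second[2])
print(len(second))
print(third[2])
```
[6, 3, 2, 171]
4
[6, 3, 2, 171]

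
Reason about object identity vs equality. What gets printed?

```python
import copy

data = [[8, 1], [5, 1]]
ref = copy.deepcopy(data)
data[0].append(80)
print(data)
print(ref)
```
[[8, 1, 80], [5, 1]]
[[8, 1], [5, 1]]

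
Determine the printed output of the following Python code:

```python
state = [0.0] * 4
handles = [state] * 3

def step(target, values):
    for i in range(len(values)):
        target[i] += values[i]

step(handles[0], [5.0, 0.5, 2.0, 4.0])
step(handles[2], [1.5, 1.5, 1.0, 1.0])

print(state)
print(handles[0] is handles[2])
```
[6.5, 2.0, 3.0, 5.0]
True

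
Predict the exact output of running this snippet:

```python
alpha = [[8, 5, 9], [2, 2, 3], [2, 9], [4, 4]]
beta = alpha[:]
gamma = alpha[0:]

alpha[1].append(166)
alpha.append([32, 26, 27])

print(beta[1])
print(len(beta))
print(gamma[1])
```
[2, 2, 3, 166]
4
[2, 2, 3, 166]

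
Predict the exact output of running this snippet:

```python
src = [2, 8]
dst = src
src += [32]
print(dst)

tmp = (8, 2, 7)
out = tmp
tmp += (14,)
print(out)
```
[2, 8, 32]
(8, 2, 7)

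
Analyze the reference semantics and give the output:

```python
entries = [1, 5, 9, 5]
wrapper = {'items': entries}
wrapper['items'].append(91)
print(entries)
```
[1, 5, 9, 5, 91]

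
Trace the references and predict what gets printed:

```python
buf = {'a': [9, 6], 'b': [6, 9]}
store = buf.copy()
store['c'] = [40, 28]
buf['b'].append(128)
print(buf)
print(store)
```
{'a': [9, 6], 'b': [6, 9, 128]}
{'a': [9, 6], 'b': [6, 9, 128], 'c': [40, 28]}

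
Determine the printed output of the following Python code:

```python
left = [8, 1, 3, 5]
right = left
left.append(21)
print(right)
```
[8, 1, 3, 5, 21]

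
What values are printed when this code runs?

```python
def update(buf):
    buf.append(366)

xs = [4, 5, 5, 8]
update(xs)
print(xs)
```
[4, 5, 5, 8, 366]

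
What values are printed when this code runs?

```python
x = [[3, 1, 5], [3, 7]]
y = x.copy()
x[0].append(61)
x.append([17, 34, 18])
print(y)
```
[[3, 1, 5, 61], [3, 7]]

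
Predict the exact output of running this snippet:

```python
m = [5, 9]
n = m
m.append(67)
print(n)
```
[5, 9, 67]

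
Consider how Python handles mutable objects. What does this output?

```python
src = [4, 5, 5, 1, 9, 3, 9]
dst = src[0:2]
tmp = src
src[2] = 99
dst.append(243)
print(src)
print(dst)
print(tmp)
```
[4, 5, 99, 1, 9, 3, 9]
[4, 5, 243]
[4, 5, 99, 1, 9, 3, 9]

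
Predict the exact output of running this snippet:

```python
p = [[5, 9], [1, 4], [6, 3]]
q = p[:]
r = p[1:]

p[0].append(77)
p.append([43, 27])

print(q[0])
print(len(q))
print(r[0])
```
[5, 9, 77]
3
[1, 4]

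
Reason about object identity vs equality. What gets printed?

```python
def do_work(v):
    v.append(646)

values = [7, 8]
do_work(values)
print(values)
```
[7, 8, 646]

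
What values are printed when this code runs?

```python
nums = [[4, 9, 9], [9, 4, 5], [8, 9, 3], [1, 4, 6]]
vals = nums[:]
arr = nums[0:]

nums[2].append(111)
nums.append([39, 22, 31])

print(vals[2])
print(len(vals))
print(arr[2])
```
[8, 9, 3, 111]
4
[8, 9, 3, 111]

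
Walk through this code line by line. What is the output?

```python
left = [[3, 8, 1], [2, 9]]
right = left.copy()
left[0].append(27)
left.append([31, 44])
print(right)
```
[[3, 8, 1, 27], [2, 9]]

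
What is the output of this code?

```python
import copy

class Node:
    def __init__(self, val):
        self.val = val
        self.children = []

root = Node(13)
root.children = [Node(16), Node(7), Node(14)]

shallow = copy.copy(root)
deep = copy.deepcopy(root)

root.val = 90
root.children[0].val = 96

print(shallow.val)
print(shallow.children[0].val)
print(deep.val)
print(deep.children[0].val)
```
13
96
13
16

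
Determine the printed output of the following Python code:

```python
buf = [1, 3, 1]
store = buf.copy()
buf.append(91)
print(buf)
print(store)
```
[1, 3, 1, 91]
[1, 3, 1]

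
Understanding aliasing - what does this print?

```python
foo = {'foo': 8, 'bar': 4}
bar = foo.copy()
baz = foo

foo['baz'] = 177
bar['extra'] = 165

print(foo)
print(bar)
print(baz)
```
{'foo': 8, 'bar': 4, 'baz': 177}
{'foo': 8, 'bar': 4, 'extra': 165}
{'foo': 8, 'bar': 4, 'baz': 177}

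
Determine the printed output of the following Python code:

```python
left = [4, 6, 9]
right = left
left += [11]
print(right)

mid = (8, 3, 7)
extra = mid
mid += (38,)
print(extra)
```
[4, 6, 9, 11]
(8, 3, 7)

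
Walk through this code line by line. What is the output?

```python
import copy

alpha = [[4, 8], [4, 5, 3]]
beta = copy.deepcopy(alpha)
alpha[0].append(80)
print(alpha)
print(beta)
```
[[4, 8, 80], [4, 5, 3]]
[[4, 8], [4, 5, 3]]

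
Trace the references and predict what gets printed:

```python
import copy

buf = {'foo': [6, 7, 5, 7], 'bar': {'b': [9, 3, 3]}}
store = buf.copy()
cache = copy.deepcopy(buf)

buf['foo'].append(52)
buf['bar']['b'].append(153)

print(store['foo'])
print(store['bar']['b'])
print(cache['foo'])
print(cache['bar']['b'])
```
[6, 7, 5, 7, 52]
[9, 3, 3, 153]
[6, 7, 5, 7]
[9, 3, 3]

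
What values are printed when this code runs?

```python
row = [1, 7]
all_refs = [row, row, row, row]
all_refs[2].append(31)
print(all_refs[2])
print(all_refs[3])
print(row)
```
[1, 7, 31]
[1, 7, 31]
[1, 7, 31]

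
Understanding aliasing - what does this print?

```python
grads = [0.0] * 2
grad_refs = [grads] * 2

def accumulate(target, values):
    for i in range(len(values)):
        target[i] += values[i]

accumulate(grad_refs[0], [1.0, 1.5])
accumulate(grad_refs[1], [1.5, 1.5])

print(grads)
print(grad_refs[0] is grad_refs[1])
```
[2.5, 3.0]
True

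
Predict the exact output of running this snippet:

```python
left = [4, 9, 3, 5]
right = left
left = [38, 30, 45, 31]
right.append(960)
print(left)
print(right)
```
[38, 30, 45, 31]
[4, 9, 3, 5, 960]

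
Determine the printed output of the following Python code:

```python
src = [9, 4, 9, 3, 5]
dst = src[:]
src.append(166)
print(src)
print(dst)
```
[9, 4, 9, 3, 5, 166]
[9, 4, 9, 3, 5]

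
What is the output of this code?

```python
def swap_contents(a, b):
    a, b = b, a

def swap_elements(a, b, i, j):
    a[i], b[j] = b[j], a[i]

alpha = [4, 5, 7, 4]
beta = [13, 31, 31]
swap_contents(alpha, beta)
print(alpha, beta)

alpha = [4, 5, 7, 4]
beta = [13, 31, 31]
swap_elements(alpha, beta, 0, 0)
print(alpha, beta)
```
[4, 5, 7, 4] [13, 31, 31]
[13, 5, 7, 4] [4, 31, 31]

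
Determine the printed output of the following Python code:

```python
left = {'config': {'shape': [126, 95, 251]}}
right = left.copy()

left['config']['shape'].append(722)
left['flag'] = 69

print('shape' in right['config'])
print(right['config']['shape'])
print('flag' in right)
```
True
[126, 95, 251, 722]
False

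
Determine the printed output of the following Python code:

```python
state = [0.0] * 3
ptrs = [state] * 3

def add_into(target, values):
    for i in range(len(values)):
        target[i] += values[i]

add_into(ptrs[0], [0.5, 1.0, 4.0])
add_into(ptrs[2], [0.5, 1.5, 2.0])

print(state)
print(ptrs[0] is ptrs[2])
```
[1.0, 2.5, 6.0]
True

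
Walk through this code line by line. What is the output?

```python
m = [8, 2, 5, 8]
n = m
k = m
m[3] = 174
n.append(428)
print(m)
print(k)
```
[8, 2, 5, 174, 428]
[8, 2, 5, 174, 428]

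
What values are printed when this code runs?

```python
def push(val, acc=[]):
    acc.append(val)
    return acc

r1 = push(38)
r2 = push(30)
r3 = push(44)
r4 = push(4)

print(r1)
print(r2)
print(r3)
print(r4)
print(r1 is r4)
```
[38, 30, 44, 4]
[38, 30, 44, 4]
[38, 30, 44, 4]
[38, 30, 44, 4]
True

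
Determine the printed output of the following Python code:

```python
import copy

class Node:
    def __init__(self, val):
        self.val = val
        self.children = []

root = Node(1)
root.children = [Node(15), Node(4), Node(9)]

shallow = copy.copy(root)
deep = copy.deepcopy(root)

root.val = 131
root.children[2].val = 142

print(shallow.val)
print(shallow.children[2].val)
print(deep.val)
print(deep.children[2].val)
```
1
142
1
9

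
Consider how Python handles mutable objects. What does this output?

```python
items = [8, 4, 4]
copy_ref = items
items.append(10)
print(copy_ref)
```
[8, 4, 4, 10]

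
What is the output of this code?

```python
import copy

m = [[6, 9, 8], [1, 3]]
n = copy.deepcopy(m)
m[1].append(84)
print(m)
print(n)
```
[[6, 9, 8], [1, 3, 84]]
[[6, 9, 8], [1, 3]]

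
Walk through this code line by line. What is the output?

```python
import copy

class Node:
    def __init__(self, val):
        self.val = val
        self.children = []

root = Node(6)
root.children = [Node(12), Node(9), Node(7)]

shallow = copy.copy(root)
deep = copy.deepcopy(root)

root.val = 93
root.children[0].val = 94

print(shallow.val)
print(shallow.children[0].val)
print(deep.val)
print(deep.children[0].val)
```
6
94
6
12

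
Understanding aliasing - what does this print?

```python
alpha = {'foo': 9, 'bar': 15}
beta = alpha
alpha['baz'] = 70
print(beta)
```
{'foo': 9, 'bar': 15, 'baz': 70}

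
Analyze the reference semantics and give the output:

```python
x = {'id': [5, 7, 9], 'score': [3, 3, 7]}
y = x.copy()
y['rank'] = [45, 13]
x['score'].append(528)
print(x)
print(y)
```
{'id': [5, 7, 9], 'score': [3, 3, 7, 528]}
{'id': [5, 7, 9], 'score': [3, 3, 7, 528], 'rank': [45, 13]}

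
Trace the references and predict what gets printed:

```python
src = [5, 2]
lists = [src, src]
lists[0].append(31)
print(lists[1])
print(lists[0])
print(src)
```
[5, 2, 31]
[5, 2, 31]
[5, 2, 31]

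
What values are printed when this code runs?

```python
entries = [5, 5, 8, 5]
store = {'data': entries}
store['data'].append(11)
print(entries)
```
[5, 5, 8, 5, 11]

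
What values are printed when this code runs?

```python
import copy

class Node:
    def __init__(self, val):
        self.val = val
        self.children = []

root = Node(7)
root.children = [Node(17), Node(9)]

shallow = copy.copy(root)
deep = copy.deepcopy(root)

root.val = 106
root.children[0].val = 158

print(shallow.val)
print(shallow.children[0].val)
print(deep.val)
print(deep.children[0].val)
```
7
158
7
17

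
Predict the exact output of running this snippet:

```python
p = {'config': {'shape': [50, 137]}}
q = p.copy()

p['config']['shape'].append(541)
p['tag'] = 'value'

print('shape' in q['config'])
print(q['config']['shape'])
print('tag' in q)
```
True
[50, 137, 541]
False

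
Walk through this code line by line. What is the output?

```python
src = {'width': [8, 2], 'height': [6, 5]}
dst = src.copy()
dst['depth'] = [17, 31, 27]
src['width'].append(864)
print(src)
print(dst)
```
{'width': [8, 2, 864], 'height': [6, 5]}
{'width': [8, 2, 864], 'height': [6, 5], 'depth': [17, 31, 27]}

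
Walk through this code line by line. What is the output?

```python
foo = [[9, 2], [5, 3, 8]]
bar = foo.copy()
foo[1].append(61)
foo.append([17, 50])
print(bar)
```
[[9, 2], [5, 3, 8, 61]]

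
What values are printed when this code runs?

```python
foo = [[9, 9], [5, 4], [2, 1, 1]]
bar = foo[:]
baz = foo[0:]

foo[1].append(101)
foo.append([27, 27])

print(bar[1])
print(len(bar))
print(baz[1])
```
[5, 4, 101]
3
[5, 4, 101]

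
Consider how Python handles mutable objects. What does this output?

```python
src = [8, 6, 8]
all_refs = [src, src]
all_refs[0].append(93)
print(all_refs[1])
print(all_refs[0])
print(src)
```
[8, 6, 8, 93]
[8, 6, 8, 93]
[8, 6, 8, 93]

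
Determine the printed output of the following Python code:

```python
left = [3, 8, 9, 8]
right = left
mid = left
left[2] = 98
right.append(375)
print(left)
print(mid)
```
[3, 8, 98, 8, 375]
[3, 8, 98, 8, 375]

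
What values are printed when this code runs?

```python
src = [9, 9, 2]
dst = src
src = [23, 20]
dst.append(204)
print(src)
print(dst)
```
[23, 20]
[9, 9, 2, 204]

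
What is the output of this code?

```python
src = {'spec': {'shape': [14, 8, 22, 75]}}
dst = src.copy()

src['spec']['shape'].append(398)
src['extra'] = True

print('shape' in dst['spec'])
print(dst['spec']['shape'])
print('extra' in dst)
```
True
[14, 8, 22, 75, 398]
False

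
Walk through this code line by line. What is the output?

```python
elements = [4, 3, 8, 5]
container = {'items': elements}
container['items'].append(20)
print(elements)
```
[4, 3, 8, 5, 20]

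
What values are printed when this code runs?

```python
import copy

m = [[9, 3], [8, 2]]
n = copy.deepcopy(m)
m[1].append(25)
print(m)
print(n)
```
[[9, 3], [8, 2, 25]]
[[9, 3], [8, 2]]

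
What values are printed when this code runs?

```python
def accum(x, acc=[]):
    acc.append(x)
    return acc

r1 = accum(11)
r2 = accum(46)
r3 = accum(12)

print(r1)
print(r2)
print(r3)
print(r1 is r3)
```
[11, 46, 12]
[11, 46, 12]
[11, 46, 12]
True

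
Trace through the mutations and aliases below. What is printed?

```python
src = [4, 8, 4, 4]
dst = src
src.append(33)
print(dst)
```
[4, 8, 4, 4, 33]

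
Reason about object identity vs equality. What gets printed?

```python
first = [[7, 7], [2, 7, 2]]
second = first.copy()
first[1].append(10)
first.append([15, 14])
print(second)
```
[[7, 7], [2, 7, 2, 10]]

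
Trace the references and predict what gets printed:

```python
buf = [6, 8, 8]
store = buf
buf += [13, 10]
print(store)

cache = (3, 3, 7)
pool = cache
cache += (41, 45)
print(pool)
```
[6, 8, 8, 13, 10]
(3, 3, 7)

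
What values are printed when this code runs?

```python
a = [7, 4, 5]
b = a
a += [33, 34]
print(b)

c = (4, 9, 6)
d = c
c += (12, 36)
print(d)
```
[7, 4, 5, 33, 34]
(4, 9, 6)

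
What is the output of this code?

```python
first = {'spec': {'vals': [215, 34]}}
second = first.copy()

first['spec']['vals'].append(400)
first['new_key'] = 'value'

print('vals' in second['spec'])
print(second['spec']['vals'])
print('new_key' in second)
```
True
[215, 34, 400]
False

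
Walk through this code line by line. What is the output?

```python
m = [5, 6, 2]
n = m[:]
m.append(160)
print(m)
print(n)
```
[5, 6, 2, 160]
[5, 6, 2]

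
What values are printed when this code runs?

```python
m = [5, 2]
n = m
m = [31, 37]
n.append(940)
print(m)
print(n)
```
[31, 37]
[5, 2, 940]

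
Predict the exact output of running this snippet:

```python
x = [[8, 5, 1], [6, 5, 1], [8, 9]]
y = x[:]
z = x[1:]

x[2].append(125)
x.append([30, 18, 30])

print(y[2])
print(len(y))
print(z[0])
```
[8, 9, 125]
3
[6, 5, 1]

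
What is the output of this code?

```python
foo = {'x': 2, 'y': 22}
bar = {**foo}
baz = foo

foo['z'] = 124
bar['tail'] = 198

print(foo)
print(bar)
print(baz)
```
{'x': 2, 'y': 22, 'z': 124}
{'x': 2, 'y': 22, 'tail': 198}
{'x': 2, 'y': 22, 'z': 124}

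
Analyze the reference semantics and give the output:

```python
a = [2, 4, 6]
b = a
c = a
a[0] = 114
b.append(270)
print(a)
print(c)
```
[114, 4, 6, 270]
[114, 4, 6, 270]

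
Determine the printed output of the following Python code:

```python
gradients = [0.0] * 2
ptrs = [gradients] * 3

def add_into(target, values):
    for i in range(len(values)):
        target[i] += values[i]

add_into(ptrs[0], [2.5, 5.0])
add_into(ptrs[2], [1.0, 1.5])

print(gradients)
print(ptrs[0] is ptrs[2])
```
[3.5, 6.5]
True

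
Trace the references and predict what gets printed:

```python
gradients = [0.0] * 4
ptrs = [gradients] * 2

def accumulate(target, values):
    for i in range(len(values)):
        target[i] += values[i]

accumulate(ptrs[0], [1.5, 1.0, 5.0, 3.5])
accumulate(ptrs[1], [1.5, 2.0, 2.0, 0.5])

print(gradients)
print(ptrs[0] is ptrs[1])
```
[3.0, 3.0, 7.0, 4.0]
True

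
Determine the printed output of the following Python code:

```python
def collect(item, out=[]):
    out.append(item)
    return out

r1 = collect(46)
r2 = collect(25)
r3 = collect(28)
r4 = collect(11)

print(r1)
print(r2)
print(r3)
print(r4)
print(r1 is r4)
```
[46, 25, 28, 11]
[46, 25, 28, 11]
[46, 25, 28, 11]
[46, 25, 28, 11]
True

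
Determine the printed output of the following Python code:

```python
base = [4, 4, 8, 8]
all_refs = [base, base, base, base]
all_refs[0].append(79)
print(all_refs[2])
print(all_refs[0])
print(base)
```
[4, 4, 8, 8, 79]
[4, 4, 8, 8, 79]
[4, 4, 8, 8, 79]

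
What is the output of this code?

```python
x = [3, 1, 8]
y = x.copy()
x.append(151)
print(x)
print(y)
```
[3, 1, 8, 151]
[3, 1, 8]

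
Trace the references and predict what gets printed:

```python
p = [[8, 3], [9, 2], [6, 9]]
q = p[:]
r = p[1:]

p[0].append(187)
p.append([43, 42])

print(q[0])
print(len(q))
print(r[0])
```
[8, 3, 187]
3
[9, 2]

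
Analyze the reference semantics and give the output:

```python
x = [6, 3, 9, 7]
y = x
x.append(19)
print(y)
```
[6, 3, 9, 7, 19]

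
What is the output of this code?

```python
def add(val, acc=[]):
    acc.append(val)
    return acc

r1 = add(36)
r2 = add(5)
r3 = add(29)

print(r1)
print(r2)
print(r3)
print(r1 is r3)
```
[36, 5, 29]
[36, 5, 29]
[36, 5, 29]
True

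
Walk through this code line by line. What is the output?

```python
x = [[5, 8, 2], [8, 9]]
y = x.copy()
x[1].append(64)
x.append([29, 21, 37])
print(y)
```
[[5, 8, 2], [8, 9, 64]]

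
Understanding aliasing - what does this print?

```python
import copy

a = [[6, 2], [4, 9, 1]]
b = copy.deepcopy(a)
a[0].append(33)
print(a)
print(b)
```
[[6, 2, 33], [4, 9, 1]]
[[6, 2], [4, 9, 1]]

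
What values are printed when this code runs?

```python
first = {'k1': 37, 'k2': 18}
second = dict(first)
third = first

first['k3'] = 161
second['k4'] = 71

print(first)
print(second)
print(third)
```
{'k1': 37, 'k2': 18, 'k3': 161}
{'k1': 37, 'k2': 18, 'k4': 71}
{'k1': 37, 'k2': 18, 'k3': 161}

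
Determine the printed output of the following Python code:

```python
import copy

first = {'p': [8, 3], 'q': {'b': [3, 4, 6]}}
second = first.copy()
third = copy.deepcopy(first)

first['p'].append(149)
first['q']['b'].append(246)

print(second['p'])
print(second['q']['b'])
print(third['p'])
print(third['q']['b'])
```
[8, 3, 149]
[3, 4, 6, 246]
[8, 3]
[3, 4, 6]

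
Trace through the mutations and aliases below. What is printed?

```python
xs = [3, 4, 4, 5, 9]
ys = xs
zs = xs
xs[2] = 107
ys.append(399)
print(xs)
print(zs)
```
[3, 4, 107, 5, 9, 399]
[3, 4, 107, 5, 9, 399]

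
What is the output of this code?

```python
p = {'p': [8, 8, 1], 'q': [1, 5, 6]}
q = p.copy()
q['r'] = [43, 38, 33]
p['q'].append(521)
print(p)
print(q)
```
{'p': [8, 8, 1], 'q': [1, 5, 6, 521]}
{'p': [8, 8, 1], 'q': [1, 5, 6, 521], 'r': [43, 38, 33]}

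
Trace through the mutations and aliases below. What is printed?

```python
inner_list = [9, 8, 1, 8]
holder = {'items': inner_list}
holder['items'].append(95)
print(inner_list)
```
[9, 8, 1, 8, 95]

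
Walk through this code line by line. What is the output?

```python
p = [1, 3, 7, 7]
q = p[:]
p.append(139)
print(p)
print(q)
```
[1, 3, 7, 7, 139]
[1, 3, 7, 7]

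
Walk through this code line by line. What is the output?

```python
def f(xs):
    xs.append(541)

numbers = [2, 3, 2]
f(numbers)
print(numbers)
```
[2, 3, 2, 541]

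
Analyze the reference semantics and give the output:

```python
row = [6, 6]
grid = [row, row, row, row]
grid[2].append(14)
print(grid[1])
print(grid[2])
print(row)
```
[6, 6, 14]
[6, 6, 14]
[6, 6, 14]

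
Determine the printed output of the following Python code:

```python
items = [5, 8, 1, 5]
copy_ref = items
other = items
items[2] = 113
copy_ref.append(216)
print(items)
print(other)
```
[5, 8, 113, 5, 216]
[5, 8, 113, 5, 216]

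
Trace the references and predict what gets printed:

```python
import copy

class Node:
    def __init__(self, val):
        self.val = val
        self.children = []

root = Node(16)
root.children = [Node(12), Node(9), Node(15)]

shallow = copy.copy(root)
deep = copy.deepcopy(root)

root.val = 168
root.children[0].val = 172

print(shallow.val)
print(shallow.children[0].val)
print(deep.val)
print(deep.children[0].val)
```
16
172
16
12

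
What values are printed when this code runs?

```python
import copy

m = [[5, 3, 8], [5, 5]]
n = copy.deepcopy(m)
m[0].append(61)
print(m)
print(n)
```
[[5, 3, 8, 61], [5, 5]]
[[5, 3, 8], [5, 5]]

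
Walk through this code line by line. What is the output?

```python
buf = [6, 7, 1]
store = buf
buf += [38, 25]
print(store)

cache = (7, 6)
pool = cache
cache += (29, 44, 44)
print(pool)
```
[6, 7, 1, 38, 25]
(7, 6)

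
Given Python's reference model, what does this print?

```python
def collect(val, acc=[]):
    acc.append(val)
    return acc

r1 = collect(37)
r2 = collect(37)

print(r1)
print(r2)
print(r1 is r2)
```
[37, 37]
[37, 37]
True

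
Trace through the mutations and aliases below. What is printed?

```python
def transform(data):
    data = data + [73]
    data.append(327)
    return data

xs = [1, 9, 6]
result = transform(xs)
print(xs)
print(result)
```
[1, 9, 6]
[1, 9, 6, 73, 327]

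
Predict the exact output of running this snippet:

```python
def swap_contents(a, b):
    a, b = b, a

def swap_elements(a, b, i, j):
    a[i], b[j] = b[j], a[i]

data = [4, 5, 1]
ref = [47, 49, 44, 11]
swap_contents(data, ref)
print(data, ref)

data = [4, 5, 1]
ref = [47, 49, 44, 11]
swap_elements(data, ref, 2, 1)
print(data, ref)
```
[4, 5, 1] [47, 49, 44, 11]
[4, 5, 49] [47, 1, 44, 11]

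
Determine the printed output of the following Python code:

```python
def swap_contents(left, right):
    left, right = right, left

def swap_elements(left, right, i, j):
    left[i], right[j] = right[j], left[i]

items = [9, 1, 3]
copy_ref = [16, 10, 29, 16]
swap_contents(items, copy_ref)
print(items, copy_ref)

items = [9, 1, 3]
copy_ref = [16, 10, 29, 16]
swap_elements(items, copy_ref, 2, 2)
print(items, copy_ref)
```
[9, 1, 3] [16, 10, 29, 16]
[9, 1, 29] [16, 10, 3, 16]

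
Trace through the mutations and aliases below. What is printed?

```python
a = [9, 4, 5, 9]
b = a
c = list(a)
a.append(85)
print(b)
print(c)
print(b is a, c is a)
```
[9, 4, 5, 9, 85]
[9, 4, 5, 9]
True False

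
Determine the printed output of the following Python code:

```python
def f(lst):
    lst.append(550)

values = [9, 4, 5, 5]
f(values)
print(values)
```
[9, 4, 5, 5, 550]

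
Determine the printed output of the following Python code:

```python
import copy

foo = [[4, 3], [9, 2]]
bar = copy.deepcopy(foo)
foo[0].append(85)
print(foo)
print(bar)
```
[[4, 3, 85], [9, 2]]
[[4, 3], [9, 2]]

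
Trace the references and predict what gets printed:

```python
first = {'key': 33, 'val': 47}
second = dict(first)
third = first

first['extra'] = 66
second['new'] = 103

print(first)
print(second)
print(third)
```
{'key': 33, 'val': 47, 'extra': 66}
{'key': 33, 'val': 47, 'new': 103}
{'key': 33, 'val': 47, 'extra': 66}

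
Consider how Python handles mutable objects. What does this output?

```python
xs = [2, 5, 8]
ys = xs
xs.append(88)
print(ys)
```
[2, 5, 8, 88]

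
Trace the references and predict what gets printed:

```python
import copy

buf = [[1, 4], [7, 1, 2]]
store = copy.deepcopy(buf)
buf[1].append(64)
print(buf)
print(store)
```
[[1, 4], [7, 1, 2, 64]]
[[1, 4], [7, 1, 2]]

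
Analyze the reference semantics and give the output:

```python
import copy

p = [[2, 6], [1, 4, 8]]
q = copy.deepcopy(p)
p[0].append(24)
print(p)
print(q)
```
[[2, 6, 24], [1, 4, 8]]
[[2, 6], [1, 4, 8]]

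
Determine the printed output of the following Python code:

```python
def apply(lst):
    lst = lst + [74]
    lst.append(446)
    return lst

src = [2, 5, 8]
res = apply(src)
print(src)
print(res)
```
[2, 5, 8]
[2, 5, 8, 74, 446]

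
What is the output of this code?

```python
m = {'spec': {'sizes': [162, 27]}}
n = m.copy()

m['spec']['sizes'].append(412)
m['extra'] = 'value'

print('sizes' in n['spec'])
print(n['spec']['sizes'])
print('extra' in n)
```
True
[162, 27, 412]
False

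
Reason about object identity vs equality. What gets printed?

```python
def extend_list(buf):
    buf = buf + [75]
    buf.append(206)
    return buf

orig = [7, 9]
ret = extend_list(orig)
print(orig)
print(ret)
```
[7, 9]
[7, 9, 75, 206]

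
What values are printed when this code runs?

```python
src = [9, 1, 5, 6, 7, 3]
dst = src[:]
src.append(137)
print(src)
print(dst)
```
[9, 1, 5, 6, 7, 3, 137]
[9, 1, 5, 6, 7, 3]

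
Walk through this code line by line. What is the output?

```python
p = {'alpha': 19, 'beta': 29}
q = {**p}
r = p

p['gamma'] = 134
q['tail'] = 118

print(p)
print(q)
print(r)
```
{'alpha': 19, 'beta': 29, 'gamma': 134}
{'alpha': 19, 'beta': 29, 'tail': 118}
{'alpha': 19, 'beta': 29, 'gamma': 134}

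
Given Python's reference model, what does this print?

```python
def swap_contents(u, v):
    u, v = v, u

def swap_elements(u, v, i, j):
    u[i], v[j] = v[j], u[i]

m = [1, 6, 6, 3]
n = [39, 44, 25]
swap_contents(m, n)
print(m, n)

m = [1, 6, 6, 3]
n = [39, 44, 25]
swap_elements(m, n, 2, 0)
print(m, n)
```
[1, 6, 6, 3] [39, 44, 25]
[1, 6, 39, 3] [6, 44, 25]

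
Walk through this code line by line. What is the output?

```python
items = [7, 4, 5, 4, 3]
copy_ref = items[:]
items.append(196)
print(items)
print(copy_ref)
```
[7, 4, 5, 4, 3, 196]
[7, 4, 5, 4, 3]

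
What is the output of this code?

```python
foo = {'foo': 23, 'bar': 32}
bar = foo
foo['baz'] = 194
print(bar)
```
{'foo': 23, 'bar': 32, 'baz': 194}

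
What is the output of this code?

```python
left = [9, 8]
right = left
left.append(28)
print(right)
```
[9, 8, 28]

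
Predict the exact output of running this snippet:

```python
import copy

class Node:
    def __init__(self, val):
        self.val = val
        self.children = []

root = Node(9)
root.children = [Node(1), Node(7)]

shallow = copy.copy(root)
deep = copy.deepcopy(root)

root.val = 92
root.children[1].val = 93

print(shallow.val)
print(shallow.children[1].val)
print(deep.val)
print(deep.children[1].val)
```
9
93
9
7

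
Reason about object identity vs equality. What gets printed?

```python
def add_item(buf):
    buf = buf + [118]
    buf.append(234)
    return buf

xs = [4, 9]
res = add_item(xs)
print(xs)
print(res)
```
[4, 9]
[4, 9, 118, 234]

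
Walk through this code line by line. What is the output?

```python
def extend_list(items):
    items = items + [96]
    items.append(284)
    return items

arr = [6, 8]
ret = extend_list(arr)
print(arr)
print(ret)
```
[6, 8]
[6, 8, 96, 284]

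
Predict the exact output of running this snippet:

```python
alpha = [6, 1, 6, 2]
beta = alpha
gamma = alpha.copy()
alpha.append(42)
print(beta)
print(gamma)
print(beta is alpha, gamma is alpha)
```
[6, 1, 6, 2, 42]
[6, 1, 6, 2]
True False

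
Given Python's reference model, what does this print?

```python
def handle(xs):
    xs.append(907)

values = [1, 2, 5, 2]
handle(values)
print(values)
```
[1, 2, 5, 2, 907]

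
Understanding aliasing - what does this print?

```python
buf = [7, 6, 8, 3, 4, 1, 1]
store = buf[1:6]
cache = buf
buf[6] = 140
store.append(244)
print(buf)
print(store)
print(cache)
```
[7, 6, 8, 3, 4, 1, 140]
[6, 8, 3, 4, 1, 244]
[7, 6, 8, 3, 4, 1, 140]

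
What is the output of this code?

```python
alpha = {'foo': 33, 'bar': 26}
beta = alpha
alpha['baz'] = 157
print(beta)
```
{'foo': 33, 'bar': 26, 'baz': 157}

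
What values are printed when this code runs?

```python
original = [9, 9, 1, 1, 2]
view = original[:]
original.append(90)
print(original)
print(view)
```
[9, 9, 1, 1, 2, 90]
[9, 9, 1, 1, 2]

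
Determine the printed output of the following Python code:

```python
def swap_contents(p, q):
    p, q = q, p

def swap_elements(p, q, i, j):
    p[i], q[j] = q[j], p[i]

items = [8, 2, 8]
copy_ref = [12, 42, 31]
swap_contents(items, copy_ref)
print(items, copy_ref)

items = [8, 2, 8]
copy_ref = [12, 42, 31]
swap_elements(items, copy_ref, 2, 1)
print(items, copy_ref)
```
[8, 2, 8] [12, 42, 31]
[8, 2, 42] [12, 8, 31]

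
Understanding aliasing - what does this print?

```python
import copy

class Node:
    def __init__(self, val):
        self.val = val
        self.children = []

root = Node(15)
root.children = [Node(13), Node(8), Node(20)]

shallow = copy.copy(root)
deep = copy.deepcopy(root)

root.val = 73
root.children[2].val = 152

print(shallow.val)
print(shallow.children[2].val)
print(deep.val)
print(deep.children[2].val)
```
15
152
15
20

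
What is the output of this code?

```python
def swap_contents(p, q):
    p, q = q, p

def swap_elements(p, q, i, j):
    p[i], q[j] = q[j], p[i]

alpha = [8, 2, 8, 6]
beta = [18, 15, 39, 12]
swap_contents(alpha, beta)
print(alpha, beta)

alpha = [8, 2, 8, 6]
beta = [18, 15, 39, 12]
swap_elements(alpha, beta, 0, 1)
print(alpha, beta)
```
[8, 2, 8, 6] [18, 15, 39, 12]
[15, 2, 8, 6] [18, 8, 39, 12]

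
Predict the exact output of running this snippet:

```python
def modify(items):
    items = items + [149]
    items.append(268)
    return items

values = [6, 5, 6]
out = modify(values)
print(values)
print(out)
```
[6, 5, 6]
[6, 5, 6, 149, 268]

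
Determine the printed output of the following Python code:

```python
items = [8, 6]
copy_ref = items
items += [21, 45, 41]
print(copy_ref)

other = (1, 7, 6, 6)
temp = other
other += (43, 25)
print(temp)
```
[8, 6, 21, 45, 41]
(1, 7, 6, 6)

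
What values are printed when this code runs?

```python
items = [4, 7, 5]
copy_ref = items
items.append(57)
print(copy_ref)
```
[4, 7, 5, 57]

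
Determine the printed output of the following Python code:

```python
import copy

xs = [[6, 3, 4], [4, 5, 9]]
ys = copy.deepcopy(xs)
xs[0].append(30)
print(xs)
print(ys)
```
[[6, 3, 4, 30], [4, 5, 9]]
[[6, 3, 4], [4, 5, 9]]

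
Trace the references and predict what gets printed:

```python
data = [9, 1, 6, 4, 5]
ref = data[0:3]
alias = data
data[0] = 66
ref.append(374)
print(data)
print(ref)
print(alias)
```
[66, 1, 6, 4, 5]
[9, 1, 6, 374]
[66, 1, 6, 4, 5]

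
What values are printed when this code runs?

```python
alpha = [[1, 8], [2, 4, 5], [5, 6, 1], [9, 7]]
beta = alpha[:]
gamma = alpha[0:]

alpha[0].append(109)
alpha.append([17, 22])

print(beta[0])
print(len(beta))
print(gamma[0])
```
[1, 8, 109]
4
[1, 8, 109]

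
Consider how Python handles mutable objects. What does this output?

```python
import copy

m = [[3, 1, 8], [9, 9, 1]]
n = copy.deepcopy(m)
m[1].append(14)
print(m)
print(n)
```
[[3, 1, 8], [9, 9, 1, 14]]
[[3, 1, 8], [9, 9, 1]]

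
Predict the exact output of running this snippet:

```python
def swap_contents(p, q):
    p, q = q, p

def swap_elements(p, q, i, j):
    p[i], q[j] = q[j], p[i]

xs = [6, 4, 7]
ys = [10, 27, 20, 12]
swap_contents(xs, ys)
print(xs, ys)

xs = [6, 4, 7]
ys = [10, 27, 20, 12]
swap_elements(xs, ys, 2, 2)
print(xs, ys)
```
[6, 4, 7] [10, 27, 20, 12]
[6, 4, 20] [10, 27, 7, 12]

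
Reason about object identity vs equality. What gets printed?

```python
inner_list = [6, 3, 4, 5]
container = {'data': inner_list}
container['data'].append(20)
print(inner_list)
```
[6, 3, 4, 5, 20]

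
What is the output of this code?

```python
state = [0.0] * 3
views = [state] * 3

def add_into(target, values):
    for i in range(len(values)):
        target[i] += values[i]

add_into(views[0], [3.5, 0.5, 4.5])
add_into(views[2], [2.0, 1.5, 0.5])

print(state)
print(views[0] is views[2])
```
[5.5, 2.0, 5.0]
True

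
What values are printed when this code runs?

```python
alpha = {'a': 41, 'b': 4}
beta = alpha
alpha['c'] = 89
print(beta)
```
{'a': 41, 'b': 4, 'c': 89}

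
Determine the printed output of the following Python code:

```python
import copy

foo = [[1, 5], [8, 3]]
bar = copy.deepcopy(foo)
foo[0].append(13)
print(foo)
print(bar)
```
[[1, 5, 13], [8, 3]]
[[1, 5], [8, 3]]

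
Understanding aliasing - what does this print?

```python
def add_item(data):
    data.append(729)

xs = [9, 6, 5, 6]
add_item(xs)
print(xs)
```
[9, 6, 5, 6, 729]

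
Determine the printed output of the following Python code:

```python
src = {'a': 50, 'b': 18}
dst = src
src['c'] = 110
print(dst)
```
{'a': 50, 'b': 18, 'c': 110}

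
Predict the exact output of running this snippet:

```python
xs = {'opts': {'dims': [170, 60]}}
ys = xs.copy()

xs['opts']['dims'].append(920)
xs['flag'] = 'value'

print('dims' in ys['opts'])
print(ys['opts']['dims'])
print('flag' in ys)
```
True
[170, 60, 920]
False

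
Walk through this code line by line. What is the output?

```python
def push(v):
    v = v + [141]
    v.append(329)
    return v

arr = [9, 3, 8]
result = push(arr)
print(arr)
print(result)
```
[9, 3, 8]
[9, 3, 8, 141, 329]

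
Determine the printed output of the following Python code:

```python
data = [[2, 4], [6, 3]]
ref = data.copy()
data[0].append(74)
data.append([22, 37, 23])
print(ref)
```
[[2, 4, 74], [6, 3]]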